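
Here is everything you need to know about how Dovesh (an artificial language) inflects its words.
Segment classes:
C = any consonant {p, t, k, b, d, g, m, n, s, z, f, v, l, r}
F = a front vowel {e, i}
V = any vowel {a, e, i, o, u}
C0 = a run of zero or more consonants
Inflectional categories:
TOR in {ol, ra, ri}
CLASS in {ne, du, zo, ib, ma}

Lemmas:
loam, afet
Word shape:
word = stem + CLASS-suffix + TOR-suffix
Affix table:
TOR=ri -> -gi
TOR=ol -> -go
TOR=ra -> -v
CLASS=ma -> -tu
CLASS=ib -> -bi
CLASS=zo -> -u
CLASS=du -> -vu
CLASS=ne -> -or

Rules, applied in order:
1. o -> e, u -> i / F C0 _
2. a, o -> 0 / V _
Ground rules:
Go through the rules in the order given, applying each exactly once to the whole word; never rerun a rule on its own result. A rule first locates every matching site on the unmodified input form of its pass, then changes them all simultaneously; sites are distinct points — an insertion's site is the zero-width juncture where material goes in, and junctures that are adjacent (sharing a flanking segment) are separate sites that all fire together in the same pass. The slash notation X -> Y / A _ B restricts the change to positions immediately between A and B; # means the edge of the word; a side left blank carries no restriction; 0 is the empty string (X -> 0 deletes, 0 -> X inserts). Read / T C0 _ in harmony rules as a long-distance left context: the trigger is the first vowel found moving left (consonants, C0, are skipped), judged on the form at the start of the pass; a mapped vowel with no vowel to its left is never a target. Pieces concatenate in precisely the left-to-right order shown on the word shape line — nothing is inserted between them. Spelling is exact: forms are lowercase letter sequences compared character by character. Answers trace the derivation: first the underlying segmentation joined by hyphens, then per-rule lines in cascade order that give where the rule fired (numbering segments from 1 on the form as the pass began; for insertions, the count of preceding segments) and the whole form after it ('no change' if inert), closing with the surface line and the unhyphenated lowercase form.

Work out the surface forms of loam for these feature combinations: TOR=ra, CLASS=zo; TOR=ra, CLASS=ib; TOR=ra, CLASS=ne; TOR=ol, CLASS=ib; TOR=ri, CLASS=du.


cell TOR=ra, CLASS=zo:
underlying: loam-u-v
1. o -> e, u -> i / F C0 _: no change
2. a, o -> 0 / V _: fires at position(s) 3: lomuv
surface: lomuv

cell TOR=ra, CLASS=ib:
underlying: loam-bi-v
1. o -> e, u -> i / F C0 _: no change
2. a, o -> 0 / V _: fires at position(s) 3: lombiv
surface: lombiv

cell TOR=ra, CLASS=ne:
underlying: loam-or-v
1. o -> e, u -> i / F C0 _: no change
2. a, o -> 0 / V _: fires at position(s) 3: lomorv
surface: lomorv

cell TOR=ol, CLASS=ib:
underlying: loam-bi-go
1. o -> e, u -> i / F C0 _: fires at position(s) 8: loambige
2. a, o -> 0 / V _: fires at position(s) 3: lombige
surface: lombige

cell TOR=ri, CLASS=du:
underlying: loam-vu-gi
1. o -> e, u -> i / F C0 _: no change
2. a, o -> 0 / V _: fires at position(s) 3: lomvugi
surface: lomvugi


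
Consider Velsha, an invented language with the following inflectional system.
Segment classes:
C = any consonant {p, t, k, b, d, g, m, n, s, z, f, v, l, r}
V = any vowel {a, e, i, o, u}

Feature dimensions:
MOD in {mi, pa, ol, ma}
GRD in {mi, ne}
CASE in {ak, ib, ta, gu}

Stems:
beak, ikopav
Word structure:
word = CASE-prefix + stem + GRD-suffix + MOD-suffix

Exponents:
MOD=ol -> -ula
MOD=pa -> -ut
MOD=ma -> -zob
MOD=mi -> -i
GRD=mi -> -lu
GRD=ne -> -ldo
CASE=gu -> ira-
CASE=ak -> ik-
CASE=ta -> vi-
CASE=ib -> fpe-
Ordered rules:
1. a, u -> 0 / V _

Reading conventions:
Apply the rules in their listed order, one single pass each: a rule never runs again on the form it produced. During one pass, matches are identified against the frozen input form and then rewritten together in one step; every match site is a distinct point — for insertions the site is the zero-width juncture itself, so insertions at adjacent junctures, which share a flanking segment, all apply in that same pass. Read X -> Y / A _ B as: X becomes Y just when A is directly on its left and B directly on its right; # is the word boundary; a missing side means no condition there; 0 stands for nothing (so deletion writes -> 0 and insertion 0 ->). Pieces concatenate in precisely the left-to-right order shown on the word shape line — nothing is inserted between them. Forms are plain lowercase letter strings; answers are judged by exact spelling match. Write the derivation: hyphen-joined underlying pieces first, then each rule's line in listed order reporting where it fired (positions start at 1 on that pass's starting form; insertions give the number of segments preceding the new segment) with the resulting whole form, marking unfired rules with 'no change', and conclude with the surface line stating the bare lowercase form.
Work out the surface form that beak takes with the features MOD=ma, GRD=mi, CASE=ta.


underlying: vi-beak-lu-zob
1. a, u -> 0 / V _: fires at position(s) 5: vibekluzob
surface: vibekluzob


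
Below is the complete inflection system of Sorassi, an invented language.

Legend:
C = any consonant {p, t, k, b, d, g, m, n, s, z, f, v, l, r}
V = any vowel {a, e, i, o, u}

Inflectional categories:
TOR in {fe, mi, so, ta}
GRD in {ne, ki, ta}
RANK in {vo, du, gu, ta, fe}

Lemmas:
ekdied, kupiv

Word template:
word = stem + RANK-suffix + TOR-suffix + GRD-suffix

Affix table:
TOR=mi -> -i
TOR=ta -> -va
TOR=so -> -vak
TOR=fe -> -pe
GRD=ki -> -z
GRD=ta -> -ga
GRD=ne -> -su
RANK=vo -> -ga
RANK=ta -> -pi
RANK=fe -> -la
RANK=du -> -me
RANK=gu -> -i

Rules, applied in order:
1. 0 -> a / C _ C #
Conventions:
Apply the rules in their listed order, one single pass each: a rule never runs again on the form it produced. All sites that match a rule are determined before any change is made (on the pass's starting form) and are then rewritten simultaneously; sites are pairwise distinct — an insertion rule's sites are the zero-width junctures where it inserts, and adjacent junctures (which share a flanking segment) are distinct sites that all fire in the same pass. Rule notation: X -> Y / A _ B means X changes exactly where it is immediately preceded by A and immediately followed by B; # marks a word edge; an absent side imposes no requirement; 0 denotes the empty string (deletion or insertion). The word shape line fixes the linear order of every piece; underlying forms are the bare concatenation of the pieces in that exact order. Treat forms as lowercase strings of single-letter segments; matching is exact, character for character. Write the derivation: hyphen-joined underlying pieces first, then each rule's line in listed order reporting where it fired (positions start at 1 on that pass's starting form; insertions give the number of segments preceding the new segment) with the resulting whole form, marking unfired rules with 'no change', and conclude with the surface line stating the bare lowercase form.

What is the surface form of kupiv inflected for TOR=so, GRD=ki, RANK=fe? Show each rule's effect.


underlying: kupiv-la-vak-z
1. 0 -> a / C _ C #: inserts after position(s) 10: kupivlavakaz
surface: kupivlavakaz


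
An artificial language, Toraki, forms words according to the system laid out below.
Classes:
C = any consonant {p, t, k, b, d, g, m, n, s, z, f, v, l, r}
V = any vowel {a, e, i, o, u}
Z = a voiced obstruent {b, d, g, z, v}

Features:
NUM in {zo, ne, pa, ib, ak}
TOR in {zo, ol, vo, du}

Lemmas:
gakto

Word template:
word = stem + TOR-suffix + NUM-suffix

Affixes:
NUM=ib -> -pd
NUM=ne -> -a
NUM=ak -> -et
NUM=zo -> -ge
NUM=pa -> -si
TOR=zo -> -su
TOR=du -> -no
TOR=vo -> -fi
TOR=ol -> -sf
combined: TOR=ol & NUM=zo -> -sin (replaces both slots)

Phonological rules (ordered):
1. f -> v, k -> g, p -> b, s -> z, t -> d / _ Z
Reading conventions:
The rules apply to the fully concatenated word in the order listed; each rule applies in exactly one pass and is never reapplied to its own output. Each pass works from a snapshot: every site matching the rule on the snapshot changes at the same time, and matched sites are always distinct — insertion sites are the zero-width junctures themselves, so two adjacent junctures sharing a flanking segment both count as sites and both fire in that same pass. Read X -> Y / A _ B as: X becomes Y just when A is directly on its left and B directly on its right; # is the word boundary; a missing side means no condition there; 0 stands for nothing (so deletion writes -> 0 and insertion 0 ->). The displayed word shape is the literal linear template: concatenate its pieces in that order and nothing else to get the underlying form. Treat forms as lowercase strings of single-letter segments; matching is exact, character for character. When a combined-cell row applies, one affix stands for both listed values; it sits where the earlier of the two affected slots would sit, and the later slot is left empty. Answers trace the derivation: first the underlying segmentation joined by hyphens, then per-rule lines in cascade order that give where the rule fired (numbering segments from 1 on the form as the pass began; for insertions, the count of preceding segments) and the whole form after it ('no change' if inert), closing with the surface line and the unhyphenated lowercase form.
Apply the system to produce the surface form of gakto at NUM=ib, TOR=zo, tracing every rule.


underlying: gakto-su-pd
1. f -> v, k -> g, p -> b, s -> z, t -> d / _ Z: fires at position(s) 8: gaktosubd
surface: gaktosubd


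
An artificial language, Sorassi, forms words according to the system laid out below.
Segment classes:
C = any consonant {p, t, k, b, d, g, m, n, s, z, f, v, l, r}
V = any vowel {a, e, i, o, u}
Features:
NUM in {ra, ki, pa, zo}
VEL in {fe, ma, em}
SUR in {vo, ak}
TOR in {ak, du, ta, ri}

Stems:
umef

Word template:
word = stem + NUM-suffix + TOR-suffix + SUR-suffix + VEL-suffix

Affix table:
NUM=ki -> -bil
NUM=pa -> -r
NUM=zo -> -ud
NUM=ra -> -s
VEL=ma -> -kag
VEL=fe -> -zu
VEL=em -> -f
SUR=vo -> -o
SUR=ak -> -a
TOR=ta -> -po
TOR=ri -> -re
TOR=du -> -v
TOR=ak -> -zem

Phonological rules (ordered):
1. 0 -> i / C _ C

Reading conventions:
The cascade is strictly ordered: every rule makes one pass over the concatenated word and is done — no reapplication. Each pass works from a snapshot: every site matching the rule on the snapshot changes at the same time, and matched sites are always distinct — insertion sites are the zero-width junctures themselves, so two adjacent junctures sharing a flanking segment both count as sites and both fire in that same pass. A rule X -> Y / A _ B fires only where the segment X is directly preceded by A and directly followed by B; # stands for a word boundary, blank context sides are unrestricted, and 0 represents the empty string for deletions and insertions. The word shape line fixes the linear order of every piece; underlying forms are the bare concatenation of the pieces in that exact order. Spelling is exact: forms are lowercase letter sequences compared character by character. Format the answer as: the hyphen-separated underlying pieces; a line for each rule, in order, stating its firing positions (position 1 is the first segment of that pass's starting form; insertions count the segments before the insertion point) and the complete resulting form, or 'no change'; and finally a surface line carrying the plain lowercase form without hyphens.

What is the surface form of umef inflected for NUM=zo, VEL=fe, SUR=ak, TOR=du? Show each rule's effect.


underlying: umef-ud-v-a-zu
1. 0 -> i / C _ C: inserts after position(s) 6: umefudivazu
surface: umefudivazu


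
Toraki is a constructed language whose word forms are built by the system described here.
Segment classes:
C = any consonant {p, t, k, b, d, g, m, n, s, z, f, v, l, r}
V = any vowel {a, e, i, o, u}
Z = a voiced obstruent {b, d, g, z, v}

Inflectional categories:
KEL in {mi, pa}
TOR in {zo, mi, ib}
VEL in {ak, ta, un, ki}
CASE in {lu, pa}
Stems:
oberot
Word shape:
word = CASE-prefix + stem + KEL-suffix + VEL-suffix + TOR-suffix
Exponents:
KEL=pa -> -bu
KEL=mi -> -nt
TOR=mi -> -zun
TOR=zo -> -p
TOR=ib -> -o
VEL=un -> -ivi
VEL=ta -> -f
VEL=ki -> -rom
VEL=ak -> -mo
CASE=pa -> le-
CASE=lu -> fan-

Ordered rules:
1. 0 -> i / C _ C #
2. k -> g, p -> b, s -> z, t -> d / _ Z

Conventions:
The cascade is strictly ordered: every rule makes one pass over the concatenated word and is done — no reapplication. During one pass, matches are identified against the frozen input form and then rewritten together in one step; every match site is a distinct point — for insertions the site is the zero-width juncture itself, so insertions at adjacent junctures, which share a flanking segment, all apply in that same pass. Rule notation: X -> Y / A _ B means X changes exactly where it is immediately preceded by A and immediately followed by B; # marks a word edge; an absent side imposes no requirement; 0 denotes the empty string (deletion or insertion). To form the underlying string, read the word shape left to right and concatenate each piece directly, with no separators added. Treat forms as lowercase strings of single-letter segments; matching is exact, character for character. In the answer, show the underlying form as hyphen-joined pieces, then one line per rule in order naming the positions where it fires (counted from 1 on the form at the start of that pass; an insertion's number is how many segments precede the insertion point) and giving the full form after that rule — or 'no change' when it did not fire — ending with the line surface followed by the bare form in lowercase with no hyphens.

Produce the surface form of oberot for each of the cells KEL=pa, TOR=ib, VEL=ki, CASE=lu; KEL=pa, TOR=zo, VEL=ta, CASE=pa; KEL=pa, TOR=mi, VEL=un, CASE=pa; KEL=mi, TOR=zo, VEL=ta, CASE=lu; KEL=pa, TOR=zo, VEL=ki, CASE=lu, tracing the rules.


cell KEL=pa, TOR=ib, VEL=ki, CASE=lu:
underlying: fan-oberot-bu-rom-o
1. 0 -> i / C _ C #: no change
2. k -> g, p -> b, s -> z, t -> d / _ Z: fires at position(s) 9: fanoberodburomo
surface: fanoberodburomo

cell KEL=pa, TOR=zo, VEL=ta, CASE=pa:
underlying: le-oberot-bu-f-p
1. 0 -> i / C _ C #: inserts after position(s) 11: leoberotbufip
2. k -> g, p -> b, s -> z, t -> d / _ Z: fires at position(s) 8: leoberodbufip
surface: leoberodbufip

cell KEL=pa, TOR=mi, VEL=un, CASE=pa:
underlying: le-oberot-bu-ivi-zun
1. 0 -> i / C _ C #: no change
2. k -> g, p -> b, s -> z, t -> d / _ Z: fires at position(s) 8: leoberodbuivizun
surface: leoberodbuivizun

cell KEL=mi, TOR=zo, VEL=ta, CASE=lu:
underlying: fan-oberot-nt-f-p
1. 0 -> i / C _ C #: inserts after position(s) 12: fanoberotntfip
2. k -> g, p -> b, s -> z, t -> d / _ Z: no change
surface: fanoberotntfip

cell KEL=pa, TOR=zo, VEL=ki, CASE=lu:
underlying: fan-oberot-bu-rom-p
1. 0 -> i / C _ C #: inserts after position(s) 14: fanoberotburomip
2. k -> g, p -> b, s -> z, t -> d / _ Z: fires at position(s) 9: fanoberodburomip
surface: fanoberodburomip


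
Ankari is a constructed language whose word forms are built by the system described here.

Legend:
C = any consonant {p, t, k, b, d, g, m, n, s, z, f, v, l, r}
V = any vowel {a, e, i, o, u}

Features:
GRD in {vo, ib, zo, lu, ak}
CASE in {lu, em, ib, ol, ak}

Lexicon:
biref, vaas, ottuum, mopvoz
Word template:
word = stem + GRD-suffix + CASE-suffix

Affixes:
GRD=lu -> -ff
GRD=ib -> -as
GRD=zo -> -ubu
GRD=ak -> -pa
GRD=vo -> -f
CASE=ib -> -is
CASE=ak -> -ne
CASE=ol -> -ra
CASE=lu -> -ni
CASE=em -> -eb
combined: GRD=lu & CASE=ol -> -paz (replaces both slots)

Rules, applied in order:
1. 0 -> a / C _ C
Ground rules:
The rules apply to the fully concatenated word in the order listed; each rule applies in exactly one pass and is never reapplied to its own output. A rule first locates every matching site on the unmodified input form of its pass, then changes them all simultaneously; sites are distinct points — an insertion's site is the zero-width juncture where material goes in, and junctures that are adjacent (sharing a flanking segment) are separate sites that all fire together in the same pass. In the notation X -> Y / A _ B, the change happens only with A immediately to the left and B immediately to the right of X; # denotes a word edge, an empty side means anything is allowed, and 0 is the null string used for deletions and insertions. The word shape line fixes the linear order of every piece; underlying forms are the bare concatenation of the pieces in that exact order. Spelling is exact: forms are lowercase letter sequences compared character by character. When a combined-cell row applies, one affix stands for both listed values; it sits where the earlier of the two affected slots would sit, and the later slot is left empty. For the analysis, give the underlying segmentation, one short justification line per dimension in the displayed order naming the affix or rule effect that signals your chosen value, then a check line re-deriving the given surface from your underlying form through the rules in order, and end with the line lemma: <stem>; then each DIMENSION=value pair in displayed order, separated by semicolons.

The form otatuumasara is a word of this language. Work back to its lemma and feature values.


underlying: ottuum-as-ra
GRD=ib - signalled by the affix -as
CASE=ol - signalled by the affix -ra
check: ottuumasra -> otatuumasara
lemma: ottuum; GRD=ib; CASE=ol


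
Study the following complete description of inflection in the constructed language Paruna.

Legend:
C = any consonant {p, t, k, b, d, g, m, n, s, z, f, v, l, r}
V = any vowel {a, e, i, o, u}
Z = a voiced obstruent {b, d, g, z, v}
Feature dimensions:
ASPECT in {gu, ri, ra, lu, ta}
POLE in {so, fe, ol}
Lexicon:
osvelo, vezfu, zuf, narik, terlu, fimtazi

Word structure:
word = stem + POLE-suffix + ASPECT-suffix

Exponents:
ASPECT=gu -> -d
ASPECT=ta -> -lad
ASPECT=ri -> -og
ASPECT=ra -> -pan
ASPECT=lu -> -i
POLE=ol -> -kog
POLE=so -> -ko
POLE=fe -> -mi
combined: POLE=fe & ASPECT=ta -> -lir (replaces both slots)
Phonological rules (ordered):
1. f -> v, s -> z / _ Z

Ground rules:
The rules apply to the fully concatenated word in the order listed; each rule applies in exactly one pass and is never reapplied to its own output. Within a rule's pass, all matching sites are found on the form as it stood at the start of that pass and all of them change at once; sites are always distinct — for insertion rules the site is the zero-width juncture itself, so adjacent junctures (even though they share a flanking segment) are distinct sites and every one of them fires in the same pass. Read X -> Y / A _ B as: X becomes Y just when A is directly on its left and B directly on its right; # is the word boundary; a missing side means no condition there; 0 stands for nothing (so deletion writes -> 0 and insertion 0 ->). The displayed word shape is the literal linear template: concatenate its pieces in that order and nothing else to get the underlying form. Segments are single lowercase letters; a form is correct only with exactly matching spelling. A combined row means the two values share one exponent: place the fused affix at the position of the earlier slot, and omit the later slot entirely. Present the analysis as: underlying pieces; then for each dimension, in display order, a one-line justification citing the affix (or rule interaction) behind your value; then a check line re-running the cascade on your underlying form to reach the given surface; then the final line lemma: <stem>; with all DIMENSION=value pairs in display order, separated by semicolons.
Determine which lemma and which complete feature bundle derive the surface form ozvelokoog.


underlying: osvelo-ko-og
ASPECT=ri - signalled by the affix -og
POLE=so - signalled by the affix -ko
check: osvelokoog -> ozvelokoog
lemma: osvelo; ASPECT=ri; POLE=so


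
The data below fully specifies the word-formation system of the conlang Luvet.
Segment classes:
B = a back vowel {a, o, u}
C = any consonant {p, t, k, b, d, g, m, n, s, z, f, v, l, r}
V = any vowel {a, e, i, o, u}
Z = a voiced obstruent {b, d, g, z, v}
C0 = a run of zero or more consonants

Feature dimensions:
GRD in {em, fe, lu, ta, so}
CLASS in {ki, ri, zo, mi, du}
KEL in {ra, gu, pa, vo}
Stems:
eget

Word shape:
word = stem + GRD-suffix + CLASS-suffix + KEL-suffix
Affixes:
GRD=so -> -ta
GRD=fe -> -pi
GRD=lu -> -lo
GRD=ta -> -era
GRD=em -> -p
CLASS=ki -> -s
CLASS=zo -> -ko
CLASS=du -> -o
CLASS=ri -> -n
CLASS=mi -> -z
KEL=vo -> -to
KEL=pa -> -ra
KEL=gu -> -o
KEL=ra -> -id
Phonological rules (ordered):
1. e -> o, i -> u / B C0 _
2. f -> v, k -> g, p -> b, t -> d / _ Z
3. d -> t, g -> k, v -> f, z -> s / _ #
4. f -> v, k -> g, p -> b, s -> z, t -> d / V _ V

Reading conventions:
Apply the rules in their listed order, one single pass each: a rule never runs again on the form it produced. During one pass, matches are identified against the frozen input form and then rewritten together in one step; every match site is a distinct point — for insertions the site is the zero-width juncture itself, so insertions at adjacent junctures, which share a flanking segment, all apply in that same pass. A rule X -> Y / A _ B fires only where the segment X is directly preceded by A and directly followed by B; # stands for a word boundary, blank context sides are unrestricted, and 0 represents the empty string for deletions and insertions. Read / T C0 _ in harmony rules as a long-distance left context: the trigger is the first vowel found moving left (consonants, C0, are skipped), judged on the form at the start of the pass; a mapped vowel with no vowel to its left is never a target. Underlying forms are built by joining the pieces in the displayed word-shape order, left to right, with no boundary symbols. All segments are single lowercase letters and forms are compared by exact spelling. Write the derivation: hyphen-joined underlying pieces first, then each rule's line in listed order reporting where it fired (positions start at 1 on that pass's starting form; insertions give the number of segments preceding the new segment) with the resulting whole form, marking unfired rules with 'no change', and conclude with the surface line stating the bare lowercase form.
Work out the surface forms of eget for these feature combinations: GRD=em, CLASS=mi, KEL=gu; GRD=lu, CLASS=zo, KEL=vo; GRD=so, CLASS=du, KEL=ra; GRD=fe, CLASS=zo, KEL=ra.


cell GRD=em, CLASS=mi, KEL=gu:
underlying: eget-p-z-o
1. e -> o, i -> u / B C0 _: no change
2. f -> v, k -> g, p -> b, t -> d / _ Z: fires at position(s) 5: egetbzo
3. d -> t, g -> k, v -> f, z -> s / _ #: no change
4. f -> v, k -> g, p -> b, s -> z, t -> d / V _ V: no change
surface: egetbzo

cell GRD=lu, CLASS=zo, KEL=vo:
underlying: eget-lo-ko-to
1. e -> o, i -> u / B C0 _: no change
2. f -> v, k -> g, p -> b, t -> d / _ Z: no change
3. d -> t, g -> k, v -> f, z -> s / _ #: no change
4. f -> v, k -> g, p -> b, s -> z, t -> d / V _ V: fires at position(s) 7, 9: egetlogodo
surface: egetlogodo

cell GRD=so, CLASS=du, KEL=ra:
underlying: eget-ta-o-id
1. e -> o, i -> u / B C0 _: fires at position(s) 8: egettaoud
2. f -> v, k -> g, p -> b, t -> d / _ Z: no change
3. d -> t, g -> k, v -> f, z -> s / _ #: fires at position(s) 9: egettaout
4. f -> v, k -> g, p -> b, s -> z, t -> d / V _ V: no change
surface: egettaout

cell GRD=fe, CLASS=zo, KEL=ra:
underlying: eget-pi-ko-id
1. e -> o, i -> u / B C0 _: fires at position(s) 9: egetpikoud
2. f -> v, k -> g, p -> b, t -> d / _ Z: no change
3. d -> t, g -> k, v -> f, z -> s / _ #: fires at position(s) 10: egetpikout
4. f -> v, k -> g, p -> b, s -> z, t -> d / V _ V: fires at position(s) 7: egetpigout
surface: egetpigout


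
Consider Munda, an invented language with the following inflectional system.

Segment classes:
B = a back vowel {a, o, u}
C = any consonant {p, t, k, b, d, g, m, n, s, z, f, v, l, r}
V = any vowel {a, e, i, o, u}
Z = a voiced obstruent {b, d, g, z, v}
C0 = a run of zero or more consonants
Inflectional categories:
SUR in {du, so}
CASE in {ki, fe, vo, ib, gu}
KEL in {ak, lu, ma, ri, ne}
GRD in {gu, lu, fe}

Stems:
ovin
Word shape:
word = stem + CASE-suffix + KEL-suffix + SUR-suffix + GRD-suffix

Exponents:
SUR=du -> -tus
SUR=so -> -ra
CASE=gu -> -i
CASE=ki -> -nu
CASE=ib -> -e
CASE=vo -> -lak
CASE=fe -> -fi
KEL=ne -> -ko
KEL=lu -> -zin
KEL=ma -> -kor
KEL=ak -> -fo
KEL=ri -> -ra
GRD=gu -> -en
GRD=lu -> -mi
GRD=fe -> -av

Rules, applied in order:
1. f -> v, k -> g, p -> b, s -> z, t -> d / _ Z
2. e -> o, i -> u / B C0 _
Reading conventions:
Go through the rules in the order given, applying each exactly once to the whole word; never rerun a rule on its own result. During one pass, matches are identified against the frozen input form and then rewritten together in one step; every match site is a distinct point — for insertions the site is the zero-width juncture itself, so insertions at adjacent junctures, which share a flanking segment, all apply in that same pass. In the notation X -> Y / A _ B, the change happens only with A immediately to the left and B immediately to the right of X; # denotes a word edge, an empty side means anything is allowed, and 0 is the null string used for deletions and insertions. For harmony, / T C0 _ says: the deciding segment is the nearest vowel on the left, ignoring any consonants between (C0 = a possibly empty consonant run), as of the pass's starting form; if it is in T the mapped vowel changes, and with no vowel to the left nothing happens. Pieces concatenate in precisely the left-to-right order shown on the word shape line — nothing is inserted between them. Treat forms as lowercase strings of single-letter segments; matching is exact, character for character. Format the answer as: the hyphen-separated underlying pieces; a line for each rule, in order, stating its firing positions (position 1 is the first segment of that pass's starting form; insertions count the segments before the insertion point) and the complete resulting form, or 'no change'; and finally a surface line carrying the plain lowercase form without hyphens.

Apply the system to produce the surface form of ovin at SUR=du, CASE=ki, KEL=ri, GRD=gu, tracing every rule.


underlying: ovin-nu-ra-tus-en
1. f -> v, k -> g, p -> b, s -> z, t -> d / _ Z: no change
2. e -> o, i -> u / B C0 _: fires at position(s) 3, 12: ovunnuratuson
surface: ovunnuratuson


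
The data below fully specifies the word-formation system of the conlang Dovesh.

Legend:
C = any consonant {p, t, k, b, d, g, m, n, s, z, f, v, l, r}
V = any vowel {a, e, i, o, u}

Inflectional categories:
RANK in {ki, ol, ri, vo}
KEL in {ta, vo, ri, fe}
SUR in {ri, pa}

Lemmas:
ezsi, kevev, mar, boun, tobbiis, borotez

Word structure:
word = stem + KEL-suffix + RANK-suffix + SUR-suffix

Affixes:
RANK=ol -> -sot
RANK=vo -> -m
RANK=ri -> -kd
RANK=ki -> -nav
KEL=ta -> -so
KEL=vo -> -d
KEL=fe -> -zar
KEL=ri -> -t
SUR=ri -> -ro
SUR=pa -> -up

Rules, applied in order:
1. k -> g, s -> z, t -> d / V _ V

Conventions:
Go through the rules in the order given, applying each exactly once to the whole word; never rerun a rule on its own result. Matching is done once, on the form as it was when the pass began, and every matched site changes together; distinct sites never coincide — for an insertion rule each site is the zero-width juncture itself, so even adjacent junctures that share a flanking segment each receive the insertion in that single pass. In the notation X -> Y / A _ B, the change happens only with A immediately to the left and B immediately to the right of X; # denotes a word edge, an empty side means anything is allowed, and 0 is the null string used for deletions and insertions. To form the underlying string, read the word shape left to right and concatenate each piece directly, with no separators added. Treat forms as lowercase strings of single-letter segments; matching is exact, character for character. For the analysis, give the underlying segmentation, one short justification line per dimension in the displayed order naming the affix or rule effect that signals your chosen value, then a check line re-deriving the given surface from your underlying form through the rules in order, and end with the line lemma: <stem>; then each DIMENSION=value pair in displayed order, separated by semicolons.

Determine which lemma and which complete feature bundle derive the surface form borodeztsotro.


underlying: borotez-t-sot-ro
RANK=ol - signalled by the affix -sot
KEL=ri - signalled by the affix -t
SUR=ri - signalled by the affix -ro
check: boroteztsotro -> borodeztsotro
lemma: borotez; RANK=ol; KEL=ri; SUR=ri


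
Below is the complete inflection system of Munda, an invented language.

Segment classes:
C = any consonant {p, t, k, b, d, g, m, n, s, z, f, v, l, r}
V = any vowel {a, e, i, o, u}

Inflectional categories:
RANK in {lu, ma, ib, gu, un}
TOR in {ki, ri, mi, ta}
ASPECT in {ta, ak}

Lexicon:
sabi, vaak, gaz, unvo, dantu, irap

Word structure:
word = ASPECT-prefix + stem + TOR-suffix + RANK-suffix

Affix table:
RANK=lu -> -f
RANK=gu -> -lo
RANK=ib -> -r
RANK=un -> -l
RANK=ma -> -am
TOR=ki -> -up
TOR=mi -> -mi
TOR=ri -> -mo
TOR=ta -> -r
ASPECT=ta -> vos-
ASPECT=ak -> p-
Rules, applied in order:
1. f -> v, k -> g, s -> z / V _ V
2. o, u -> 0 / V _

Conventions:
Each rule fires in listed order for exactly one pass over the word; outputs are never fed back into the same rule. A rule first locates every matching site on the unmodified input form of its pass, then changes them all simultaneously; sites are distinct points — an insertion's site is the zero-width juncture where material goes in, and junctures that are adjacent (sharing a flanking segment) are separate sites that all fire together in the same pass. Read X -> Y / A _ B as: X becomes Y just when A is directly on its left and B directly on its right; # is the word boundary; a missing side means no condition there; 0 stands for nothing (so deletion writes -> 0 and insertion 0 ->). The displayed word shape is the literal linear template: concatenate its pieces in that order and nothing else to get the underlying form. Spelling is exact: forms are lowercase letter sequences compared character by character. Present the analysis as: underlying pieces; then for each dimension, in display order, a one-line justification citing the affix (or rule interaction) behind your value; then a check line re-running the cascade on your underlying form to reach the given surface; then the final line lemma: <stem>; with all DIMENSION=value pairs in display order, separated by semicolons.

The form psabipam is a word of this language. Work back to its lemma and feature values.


underlying: p-sabi-up-am
RANK=ma - signalled by the affix -am
TOR=ki - signalled by the affix -up
ASPECT=ak - signalled by the affix p-
check: psabiupam -> psabiupam -> psabipam
lemma: sabi; RANK=ma; TOR=ki; ASPECT=ak


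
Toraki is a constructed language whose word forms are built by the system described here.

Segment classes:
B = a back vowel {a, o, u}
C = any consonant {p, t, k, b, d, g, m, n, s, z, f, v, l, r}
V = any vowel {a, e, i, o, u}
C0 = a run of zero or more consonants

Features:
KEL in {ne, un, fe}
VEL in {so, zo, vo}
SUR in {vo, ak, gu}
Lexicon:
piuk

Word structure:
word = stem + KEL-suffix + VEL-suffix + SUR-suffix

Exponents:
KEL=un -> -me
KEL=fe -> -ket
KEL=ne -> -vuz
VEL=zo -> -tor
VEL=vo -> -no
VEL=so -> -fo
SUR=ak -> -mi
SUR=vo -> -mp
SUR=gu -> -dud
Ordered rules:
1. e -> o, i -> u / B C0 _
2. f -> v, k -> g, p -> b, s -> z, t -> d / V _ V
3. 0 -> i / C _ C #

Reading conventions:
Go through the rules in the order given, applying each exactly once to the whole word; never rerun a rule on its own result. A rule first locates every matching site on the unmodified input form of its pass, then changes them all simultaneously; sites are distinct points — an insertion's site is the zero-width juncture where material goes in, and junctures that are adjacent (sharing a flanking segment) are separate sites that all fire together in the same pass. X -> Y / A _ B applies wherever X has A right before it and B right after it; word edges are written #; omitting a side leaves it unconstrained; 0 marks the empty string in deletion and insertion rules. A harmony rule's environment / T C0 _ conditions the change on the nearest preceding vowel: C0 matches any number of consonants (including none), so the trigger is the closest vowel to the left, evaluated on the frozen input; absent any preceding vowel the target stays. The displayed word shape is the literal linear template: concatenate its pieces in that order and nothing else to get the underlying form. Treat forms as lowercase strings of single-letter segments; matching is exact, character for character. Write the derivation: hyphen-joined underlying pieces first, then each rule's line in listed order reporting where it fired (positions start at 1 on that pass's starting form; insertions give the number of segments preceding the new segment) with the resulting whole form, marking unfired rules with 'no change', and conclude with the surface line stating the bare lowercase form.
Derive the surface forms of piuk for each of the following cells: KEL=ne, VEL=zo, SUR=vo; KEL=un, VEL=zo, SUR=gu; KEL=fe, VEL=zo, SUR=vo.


cell KEL=ne, VEL=zo, SUR=vo:
underlying: piuk-vuz-tor-mp
1. e -> o, i -> u / B C0 _: no change
2. f -> v, k -> g, p -> b, s -> z, t -> d / V _ V: no change
3. 0 -> i / C _ C #: inserts after position(s) 11: piukvuztormip
surface: piukvuztormip

cell KEL=un, VEL=zo, SUR=gu:
underlying: piuk-me-tor-dud
1. e -> o, i -> u / B C0 _: fires at position(s) 6: piukmotordud
2. f -> v, k -> g, p -> b, s -> z, t -> d / V _ V: fires at position(s) 7: piukmodordud
3. 0 -> i / C _ C #: no change
surface: piukmodordud

cell KEL=fe, VEL=zo, SUR=vo:
underlying: piuk-ket-tor-mp
1. e -> o, i -> u / B C0 _: fires at position(s) 6: piukkottormp
2. f -> v, k -> g, p -> b, s -> z, t -> d / V _ V: no change
3. 0 -> i / C _ C #: inserts after position(s) 11: piukkottormip
surface: piukkottormip


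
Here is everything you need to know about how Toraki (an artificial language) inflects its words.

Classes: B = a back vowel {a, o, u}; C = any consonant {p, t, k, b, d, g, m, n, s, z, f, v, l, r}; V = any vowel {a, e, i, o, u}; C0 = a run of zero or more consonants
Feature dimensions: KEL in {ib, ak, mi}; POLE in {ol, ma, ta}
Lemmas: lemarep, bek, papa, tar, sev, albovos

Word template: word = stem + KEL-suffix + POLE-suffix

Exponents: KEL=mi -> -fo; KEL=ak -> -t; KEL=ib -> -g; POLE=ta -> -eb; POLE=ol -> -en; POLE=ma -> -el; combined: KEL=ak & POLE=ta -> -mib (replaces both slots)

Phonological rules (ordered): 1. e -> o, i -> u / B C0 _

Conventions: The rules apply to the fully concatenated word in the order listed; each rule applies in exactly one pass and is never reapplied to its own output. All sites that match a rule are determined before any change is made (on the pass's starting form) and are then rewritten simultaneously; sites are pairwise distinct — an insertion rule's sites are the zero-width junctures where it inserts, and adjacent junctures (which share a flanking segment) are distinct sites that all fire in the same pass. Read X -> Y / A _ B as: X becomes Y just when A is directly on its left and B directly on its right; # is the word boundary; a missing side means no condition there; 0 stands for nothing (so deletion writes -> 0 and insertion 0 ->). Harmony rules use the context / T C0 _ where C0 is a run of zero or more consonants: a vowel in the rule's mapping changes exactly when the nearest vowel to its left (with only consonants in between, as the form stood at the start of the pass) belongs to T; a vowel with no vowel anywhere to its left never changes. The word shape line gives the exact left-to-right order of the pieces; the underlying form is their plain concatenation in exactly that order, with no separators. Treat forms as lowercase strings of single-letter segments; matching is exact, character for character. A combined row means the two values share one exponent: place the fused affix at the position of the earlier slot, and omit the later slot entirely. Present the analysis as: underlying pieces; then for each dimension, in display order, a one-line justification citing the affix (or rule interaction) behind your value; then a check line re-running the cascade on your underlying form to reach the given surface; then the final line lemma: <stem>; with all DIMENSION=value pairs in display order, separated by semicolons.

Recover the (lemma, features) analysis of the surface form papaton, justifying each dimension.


underlying: papa-t-en
KEL=ak - signalled by the affix -t
POLE=ol - signalled by the affix -en
check: papaten -> papaton
lemma: papa; KEL=ak; POLE=ol


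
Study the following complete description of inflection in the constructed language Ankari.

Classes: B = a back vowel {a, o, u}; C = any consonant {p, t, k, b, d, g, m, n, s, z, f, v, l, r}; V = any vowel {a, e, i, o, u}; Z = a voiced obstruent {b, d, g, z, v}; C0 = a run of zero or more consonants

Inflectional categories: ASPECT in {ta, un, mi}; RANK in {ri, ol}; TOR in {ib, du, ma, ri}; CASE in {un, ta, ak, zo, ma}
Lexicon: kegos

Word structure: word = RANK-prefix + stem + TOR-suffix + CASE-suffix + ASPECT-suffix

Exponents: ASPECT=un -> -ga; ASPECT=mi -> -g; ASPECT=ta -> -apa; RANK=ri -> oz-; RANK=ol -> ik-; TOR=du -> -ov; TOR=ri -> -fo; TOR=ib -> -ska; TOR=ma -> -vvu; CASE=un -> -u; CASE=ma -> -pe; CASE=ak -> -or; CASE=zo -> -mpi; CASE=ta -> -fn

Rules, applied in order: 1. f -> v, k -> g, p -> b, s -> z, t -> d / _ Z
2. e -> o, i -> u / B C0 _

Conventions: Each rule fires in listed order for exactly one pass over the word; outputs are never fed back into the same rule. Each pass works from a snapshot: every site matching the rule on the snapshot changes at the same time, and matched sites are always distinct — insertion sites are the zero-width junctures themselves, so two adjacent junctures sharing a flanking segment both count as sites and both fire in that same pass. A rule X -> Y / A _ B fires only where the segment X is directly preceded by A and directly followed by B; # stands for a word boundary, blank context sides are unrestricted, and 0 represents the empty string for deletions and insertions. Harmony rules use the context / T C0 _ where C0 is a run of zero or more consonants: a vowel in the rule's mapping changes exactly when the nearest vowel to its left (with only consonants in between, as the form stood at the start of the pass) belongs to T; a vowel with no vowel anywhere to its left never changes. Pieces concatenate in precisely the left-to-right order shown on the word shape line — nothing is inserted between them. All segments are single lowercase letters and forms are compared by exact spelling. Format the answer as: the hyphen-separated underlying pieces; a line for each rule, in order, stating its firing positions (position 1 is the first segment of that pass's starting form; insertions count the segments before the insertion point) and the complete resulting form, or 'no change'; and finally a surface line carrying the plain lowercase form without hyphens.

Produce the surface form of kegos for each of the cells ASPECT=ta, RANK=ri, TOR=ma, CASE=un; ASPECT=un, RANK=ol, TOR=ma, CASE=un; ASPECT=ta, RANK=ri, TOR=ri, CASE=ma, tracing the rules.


cell ASPECT=ta, RANK=ri, TOR=ma, CASE=un:
underlying: oz-kegos-vvu-u-apa
1. f -> v, k -> g, p -> b, s -> z, t -> d / _ Z: fires at position(s) 7: ozkegozvvuuapa
2. e -> o, i -> u / B C0 _: fires at position(s) 4: ozkogozvvuuapa
surface: ozkogozvvuuapa

cell ASPECT=un, RANK=ol, TOR=ma, CASE=un:
underlying: ik-kegos-vvu-u-ga
1. f -> v, k -> g, p -> b, s -> z, t -> d / _ Z: fires at position(s) 7: ikkegozvvuuga
2. e -> o, i -> u / B C0 _: no change
surface: ikkegozvvuuga

cell ASPECT=ta, RANK=ri, TOR=ri, CASE=ma:
underlying: oz-kegos-fo-pe-apa
1. f -> v, k -> g, p -> b, s -> z, t -> d / _ Z: no change
2. e -> o, i -> u / B C0 _: fires at position(s) 4, 11: ozkogosfopoapa
surface: ozkogosfopoapa


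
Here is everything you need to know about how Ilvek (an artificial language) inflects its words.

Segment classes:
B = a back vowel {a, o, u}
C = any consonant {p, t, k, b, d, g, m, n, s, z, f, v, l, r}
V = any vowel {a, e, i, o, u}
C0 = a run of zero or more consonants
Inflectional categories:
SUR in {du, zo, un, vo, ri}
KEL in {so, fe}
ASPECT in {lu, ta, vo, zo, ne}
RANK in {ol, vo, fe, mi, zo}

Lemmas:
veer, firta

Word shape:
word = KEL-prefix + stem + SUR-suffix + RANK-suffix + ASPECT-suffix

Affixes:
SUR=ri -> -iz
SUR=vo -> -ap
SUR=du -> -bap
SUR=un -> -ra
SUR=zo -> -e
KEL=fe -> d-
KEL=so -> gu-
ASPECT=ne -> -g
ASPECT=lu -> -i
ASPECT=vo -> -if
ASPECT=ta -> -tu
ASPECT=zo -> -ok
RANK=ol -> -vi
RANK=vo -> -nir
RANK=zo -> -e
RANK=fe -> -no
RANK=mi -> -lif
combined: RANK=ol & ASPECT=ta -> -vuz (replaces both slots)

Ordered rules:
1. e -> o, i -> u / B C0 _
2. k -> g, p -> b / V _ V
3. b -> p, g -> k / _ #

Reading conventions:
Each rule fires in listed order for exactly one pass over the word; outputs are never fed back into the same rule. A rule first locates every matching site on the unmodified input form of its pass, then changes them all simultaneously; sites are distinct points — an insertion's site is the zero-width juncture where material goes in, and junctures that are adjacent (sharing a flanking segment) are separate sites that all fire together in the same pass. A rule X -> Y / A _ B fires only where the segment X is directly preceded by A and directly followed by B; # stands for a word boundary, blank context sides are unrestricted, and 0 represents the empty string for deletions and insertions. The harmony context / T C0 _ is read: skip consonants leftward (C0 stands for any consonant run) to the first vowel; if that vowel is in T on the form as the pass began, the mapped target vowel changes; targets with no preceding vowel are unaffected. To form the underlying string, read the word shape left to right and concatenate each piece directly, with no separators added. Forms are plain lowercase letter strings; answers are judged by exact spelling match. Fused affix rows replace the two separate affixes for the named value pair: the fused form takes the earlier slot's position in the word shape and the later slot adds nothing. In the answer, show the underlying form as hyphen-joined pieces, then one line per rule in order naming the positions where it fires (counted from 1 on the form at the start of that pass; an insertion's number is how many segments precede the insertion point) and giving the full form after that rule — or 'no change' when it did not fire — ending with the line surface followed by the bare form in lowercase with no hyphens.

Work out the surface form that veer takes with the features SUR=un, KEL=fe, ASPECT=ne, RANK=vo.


underlying: d-veer-ra-nir-g
1. e -> o, i -> u / B C0 _: fires at position(s) 9: dveerranurg
2. k -> g, p -> b / V _ V: no change
3. b -> p, g -> k / _ #: fires at position(s) 11: dveerranurk
surface: dveerranurk
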